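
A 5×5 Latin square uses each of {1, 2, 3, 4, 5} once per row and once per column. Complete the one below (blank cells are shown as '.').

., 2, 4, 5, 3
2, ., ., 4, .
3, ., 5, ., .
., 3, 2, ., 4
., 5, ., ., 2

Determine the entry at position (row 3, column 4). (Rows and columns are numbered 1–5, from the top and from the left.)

(r1,c1): row 1 has {2,3,4,5}; column 1 has {2,3}, so it must be 1.
(r2,c2): row 2 has {2,4}; column 2 has {2,3,5}, so it must be 1.
(r2,c3): row 2 has {1,2,4}; column 3 has {2,4,5}, so it must be 3.
(r2,c5): row 2 has {1,2,3,4}; column 5 has {2,3,4}, so it must be 5.
(r3,c2): row 3 has {3,5}; column 2 has {1,2,3,5}, so it must be 4.
(r3,c5): row 3 has {3,4,5}; column 5 has {2,3,4,5}, so it must be 1.
(r4,c1): row 4 has {2,3,4}; column 1 has {1,2,3}, so it must be 5.
(r4,c4): row 4 has {2,3,4,5}; column 4 has {4,5}, so it must be 1.
(r5,c1): row 5 has {2,5}; column 1 has {1,2,3,5}, so it must be 4.
(r5,c3): row 5 has {2,4,5}; column 3 has {2,3,4,5}, so it must be 1.
(r5,c4): row 5 has {1,2,4,5}; column 4 has {1,4,5}, so it must be 3.
(r3,c4): row 3 has {1,3,4,5}; column 4 has {1,3,4,5}, so it must be 2.

2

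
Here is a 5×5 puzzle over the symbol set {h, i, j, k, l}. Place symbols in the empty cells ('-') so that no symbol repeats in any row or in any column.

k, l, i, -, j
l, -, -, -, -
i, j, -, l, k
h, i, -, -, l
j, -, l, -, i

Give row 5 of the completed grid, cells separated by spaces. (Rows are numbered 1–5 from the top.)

j h l k i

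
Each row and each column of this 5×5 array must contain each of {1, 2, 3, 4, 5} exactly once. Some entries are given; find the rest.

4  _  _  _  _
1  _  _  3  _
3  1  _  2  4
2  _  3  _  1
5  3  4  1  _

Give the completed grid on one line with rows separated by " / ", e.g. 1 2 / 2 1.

4 2 1 5 3 / 1 4 2 3 5 / 3 1 5 2 4 / 2 5 3 4 1 / 5 3 4 1 2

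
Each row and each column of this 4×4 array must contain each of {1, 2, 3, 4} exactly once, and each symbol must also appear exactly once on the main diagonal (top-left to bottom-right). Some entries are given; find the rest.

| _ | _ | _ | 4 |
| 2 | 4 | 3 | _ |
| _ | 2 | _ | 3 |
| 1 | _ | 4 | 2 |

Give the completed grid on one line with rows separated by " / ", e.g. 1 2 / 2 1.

3 1 2 4 / 2 4 3 1 / 4 2 1 3 / 1 3 4 2

At row 1, column 1: row 1 has {4}; column 1 has {1,2}; the diagonal has {2,4}; that leaves 3.
At row 1, column 2: row 1 has {3,4}; column 2 has {2,4}; that leaves 1.
At row 1, column 3: row 1 has {1,3,4}; column 3 has {3,4}; that leaves 2.
At row 2, column 4: row 2 has {2,3,4}; column 4 has {2,3,4}; that leaves 1.
At row 3, column 1: row 3 has {2,3}; column 1 has {1,2,3}; that leaves 4.
At row 3, column 3: row 3 has {2,3,4}; column 3 has {2,3,4}; the diagonal has {2,3,4}; that leaves 1.
At row 4, column 2: row 4 has {1,2,4}; column 2 has {1,2,4}; that leaves 3.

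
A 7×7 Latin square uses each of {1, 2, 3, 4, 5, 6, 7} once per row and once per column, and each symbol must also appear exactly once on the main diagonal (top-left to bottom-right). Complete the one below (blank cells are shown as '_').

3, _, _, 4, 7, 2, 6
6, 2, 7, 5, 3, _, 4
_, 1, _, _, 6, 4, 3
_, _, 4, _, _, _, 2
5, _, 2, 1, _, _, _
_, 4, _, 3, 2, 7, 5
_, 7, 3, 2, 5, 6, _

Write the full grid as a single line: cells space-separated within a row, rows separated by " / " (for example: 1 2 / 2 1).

(r1,c2) = 5
(r1,c3) = 1
(r2,c6) = 1
(r3,c3) = 5
(r3,c4) = 7
(r4,c4) = 6
(r4,c5) = 1
(r5,c5) = 4
(r5,c6) = 3
(r5,c7) = 7
(r6,c1) = 1
(r6,c3) = 6
(r7,c1) = 4
(r7,c7) = 1
(r3,c1) = 2
(r4,c1) = 7
(r4,c2) = 3
(r4,c6) = 5
(r5,c2) = 6

3 5 1 4 7 2 6 / 6 2 7 5 3 1 4 / 2 1 5 7 6 4 3 / 7 3 4 6 1 5 2 / 5 6 2 1 4 3 7 / 1 4 6 3 2 7 5 / 4 7 3 2 5 6 1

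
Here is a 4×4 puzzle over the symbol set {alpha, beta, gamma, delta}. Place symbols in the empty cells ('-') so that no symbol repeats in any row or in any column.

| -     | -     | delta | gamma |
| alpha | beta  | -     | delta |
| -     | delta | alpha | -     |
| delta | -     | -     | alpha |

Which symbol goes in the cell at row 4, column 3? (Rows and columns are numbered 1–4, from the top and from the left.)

beta

Cell (r1,c1): row 1 has {gamma,delta}; column 1 has {alpha,delta} → beta.
Cell (r1,c2): row 1 has {beta,gamma,delta}; column 2 has {beta,delta} → alpha.
Cell (r2,c3): row 2 has {alpha,beta,delta}; column 3 has {alpha,delta} → gamma.
Cell (r3,c1): row 3 has {alpha,delta}; column 1 has {alpha,beta,delta} → gamma.
Cell (r3,c4): row 3 has {alpha,gamma,delta}; column 4 has {alpha,gamma,delta} → beta.
Cell (r4,c2): row 4 has {alpha,delta}; column 2 has {alpha,beta,delta} → gamma.
Cell (r4,c3): row 4 has {alpha,gamma,delta}; column 3 has {alpha,gamma,delta} → beta.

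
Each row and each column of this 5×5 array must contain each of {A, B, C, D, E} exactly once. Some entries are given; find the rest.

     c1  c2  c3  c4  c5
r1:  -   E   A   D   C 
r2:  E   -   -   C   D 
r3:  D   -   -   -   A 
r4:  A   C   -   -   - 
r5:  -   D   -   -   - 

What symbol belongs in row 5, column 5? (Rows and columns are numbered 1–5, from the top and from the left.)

B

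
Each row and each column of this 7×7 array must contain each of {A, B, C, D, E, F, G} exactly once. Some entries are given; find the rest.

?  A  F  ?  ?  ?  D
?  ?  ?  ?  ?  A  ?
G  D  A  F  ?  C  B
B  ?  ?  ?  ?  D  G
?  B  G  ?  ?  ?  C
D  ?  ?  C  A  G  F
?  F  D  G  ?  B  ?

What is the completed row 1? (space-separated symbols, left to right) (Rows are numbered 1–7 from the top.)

C A F B G E D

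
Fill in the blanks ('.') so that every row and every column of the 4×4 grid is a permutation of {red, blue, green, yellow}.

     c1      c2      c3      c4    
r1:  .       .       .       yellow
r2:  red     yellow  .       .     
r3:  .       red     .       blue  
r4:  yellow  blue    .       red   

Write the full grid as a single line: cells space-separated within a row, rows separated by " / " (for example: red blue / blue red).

blue green red yellow / red yellow blue green / green red yellow blue / yellow blue green red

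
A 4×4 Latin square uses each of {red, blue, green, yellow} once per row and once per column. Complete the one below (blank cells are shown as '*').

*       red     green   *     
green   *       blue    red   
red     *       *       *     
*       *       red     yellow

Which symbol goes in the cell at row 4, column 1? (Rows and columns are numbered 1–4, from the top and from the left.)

blue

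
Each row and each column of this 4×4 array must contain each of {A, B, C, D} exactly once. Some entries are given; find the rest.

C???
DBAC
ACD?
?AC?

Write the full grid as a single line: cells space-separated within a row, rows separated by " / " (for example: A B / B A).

C D B A / D B A C / A C D B / B A C D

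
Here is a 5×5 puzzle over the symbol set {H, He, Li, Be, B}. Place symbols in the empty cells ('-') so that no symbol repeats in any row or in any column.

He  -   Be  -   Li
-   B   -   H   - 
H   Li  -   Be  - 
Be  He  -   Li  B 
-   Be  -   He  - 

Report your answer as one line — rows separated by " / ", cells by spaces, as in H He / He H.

He H Be B Li / Li B He H Be / H Li B Be He / Be He H Li B / B Be Li He H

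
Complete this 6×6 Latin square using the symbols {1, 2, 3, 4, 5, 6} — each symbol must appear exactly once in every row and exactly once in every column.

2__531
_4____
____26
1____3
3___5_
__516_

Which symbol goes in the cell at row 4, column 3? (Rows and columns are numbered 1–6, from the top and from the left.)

6

(r1,c2) = 6
(r1,c3) = 4
(r2,c5) = 1
(r4,c5) = 4
(r6,c1) = 4
(r6,c6) = 2
(r2,c6) = 5
(r3,c1) = 5
(r5,c6) = 4
(r6,c2) = 3
(r2,c1) = 6
(r3,c2) = 1
(r3,c3) = 3
(r3,c4) = 4
(r5,c2) = 2
(r5,c4) = 6
(r2,c3) = 2
(r2,c4) = 3
(r4,c2) = 5
(r4,c3) = 6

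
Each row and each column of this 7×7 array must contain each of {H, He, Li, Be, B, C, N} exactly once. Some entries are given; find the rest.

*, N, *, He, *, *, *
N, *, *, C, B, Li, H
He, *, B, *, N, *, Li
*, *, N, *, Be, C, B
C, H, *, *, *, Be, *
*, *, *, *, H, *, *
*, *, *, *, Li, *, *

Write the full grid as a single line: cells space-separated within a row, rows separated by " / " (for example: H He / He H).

Li N H He C B Be / N Be He C B Li H / He C B Be N H Li / H He N Li Be C B / C H Li B He Be N / B Li Be N H He C / Be B C H Li N He

(r1,c5): row 1 has {He,N}; column 5 has {H,Li,Be,B,N}, so it must be C.
(r1,c7): row 1 has {He,C,N}; column 7 has {H,Li,B}, so it must be Be.
(r3,c6): row 3 has {He,Li,B,N}; column 6 has {Li,Be,C}, so it must be H.
(r5,c5): row 5 has {H,Be,C}; column 5 has {H,Li,Be,B,C,N}, so it must be He.
(r5,c7): row 5 has {H,He,Be,C}; column 7 has {H,Li,Be,B}, so it must be N.
(r1,c6): row 1 has {He,Be,C,N}; column 6 has {H,Li,Be,C}, so it must be B.
(r3,c4): row 3 has {H,He,Li,B,N}; column 4 has {He,C}, so it must be Be.
(r5,c3): row 5 has {H,He,Be,C,N}; column 3 has {B,N}, so it must be Li.
(r5,c4): row 5 has {H,He,Li,Be,C,N}; column 4 has {He,Be,C}, so it must be B.
(r1,c3): row 1 has {He,Be,B,C,N}; column 3 has {Li,B,N}, so it must be H.
(r3,c2): row 3 has {H,He,Li,Be,B,N}; column 2 has {H,N}, so it must be C.
(r1,c1): row 1 has {H,He,Be,B,C,N}; column 1 has {He,C,N}, so it must be Li.
(r4,c1): row 4 has {Be,B,C,N}; column 1 has {He,Li,C,N}, so it must be H.
(r4,c4): row 4 has {H,Be,B,C,N}; column 4 has {He,Be,B,C}, so it must be Li.
(r6,c4): row 6 has {H}; column 4 has {He,Li,Be,B,C}, so it must be N.
(r6,c6): row 6 has {H,N}; column 6 has {H,Li,Be,B,C}, so it must be He.
(r6,c7): row 6 has {H,He,N}; column 7 has {H,Li,Be,B,N}, so it must be C.
(r7,c4): row 7 has {Li}; column 4 has {He,Li,Be,B,C,N}, so it must be H.
(r7,c6): row 7 has {H,Li}; column 6 has {H,He,Li,Be,B,C}, so it must be N.
(r7,c7): row 7 has {H,Li,N}; column 7 has {H,Li,Be,B,C,N}, so it must be He.
(r4,c2): row 4 has {H,Li,Be,B,C,N}; column 2 has {H,C,N}, so it must be He.
(r6,c3): row 6 has {H,He,C,N}; column 3 has {H,Li,B,N}, so it must be Be.
(r7,c3): row 7 has {H,He,Li,N}; column 3 has {H,Li,Be,B,N}, so it must be C.
(r2,c2): row 2 has {H,Li,B,C,N}; column 2 has {H,He,C,N}, so it must be Be.
(r2,c3): row 2 has {H,Li,Be,B,C,N}; column 3 has {H,Li,Be,B,C,N}, so it must be He.
(r6,c1): row 6 has {H,He,Be,C,N}; column 1 has {H,He,Li,C,N}, so it must be B.
(r6,c2): row 6 has {H,He,Be,B,C,N}; column 2 has {H,He,Be,C,N}, so it must be Li.
(r7,c1): row 7 has {H,He,Li,C,N}; column 1 has {H,He,Li,B,C,N}, so it must be Be.
(r7,c2): row 7 has {H,He,Li,Be,C,N}; column 2 has {H,He,Li,Be,C,N}, so it must be B.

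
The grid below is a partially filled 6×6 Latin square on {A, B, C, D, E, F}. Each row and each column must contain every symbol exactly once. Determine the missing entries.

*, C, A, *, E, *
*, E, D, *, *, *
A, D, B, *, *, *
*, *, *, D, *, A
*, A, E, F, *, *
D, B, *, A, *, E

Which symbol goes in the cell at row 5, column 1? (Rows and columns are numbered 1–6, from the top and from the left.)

C

At row 1, column 4: row 1 has {A,C,E}; column 4 has {A,D,F}; that leaves B.
At row 2, column 4: row 2 has {D,E}; column 4 has {A,B,D,F}; that leaves C.
At row 3, column 4: row 3 has {A,B,D}; column 4 has {A,B,C,D,F}; that leaves E.
At row 4, column 2: row 4 has {A,D}; column 2 has {A,B,C,D,E}; that leaves F.
At row 4, column 3: row 4 has {A,D,F}; column 3 has {A,B,D,E}; that leaves C.
At row 4, column 5: row 4 has {A,C,D,F}; column 5 has {E}; that leaves B.
At row 6, column 3: row 6 has {A,B,D,E}; column 3 has {A,B,C,D,E}; that leaves F.
At row 6, column 5: row 6 has {A,B,D,E,F}; column 5 has {B,E}; that leaves C.
At row 1, column 1: row 1 has {A,B,C,E}; column 1 has {A,D}; that leaves F.
At row 1, column 6: row 1 has {A,B,C,E,F}; column 6 has {A,E}; that leaves D.
At row 2, column 1: row 2 has {C,D,E}; column 1 has {A,D,F}; that leaves B.
At row 2, column 6: row 2 has {B,C,D,E}; column 6 has {A,D,E}; that leaves F.
At row 3, column 5: row 3 has {A,B,D,E}; column 5 has {B,C,E}; that leaves F.
At row 3, column 6: row 3 has {A,B,D,E,F}; column 6 has {A,D,E,F}; that leaves C.
At row 4, column 1: row 4 has {A,B,C,D,F}; column 1 has {A,B,D,F}; that leaves E.
At row 5, column 1: row 5 has {A,E,F}; column 1 has {A,B,D,E,F}; that leaves C.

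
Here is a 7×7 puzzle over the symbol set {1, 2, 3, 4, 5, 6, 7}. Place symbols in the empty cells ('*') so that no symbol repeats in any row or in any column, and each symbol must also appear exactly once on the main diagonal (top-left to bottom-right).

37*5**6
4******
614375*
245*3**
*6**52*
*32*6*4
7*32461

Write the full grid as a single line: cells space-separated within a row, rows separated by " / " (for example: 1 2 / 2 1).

(r1,c3) = 1
(r1,c5) = 2
(r1,c6) = 4
(r2,c2) = 2
(r2,c5) = 1
(r3,c7) = 2
(r4,c7) = 7
(r5,c1) = 1
(r5,c3) = 7
(r5,c4) = 4
(r5,c7) = 3
(r6,c1) = 5
(r6,c6) = 7
(r7,c2) = 5
(r2,c3) = 6
(r2,c4) = 7
(r2,c6) = 3
(r2,c7) = 5
(r4,c4) = 6
(r4,c6) = 1
(r6,c4) = 1

3 7 1 5 2 4 6 / 4 2 6 7 1 3 5 / 6 1 4 3 7 5 2 / 2 4 5 6 3 1 7 / 1 6 7 4 5 2 3 / 5 3 2 1 6 7 4 / 7 5 3 2 4 6 1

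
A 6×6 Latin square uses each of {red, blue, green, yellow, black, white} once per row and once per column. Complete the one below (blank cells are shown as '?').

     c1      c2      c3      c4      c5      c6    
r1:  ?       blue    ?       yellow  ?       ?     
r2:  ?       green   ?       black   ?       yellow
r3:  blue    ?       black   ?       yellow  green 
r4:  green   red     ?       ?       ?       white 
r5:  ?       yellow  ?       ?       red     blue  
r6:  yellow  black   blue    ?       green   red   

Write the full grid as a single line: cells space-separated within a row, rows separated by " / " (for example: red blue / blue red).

row 1 has {blue,yellow}; column 6 has {red,blue,green,yellow,white} — only black is left for (r1,c6).
row 3 has {blue,green,yellow,black}; column 2 has {red,blue,green,yellow,black} — only white is left for (r3,c2).
row 3 has {blue,green,yellow,black,white}; column 4 has {yellow,black} — only red is left for (r3,c4).
row 4 has {red,green,white}; column 3 has {blue,black} — only yellow is left for (r4,c3).
row 4 has {red,green,yellow,white}; column 4 has {red,yellow,black} — only blue is left for (r4,c4).
row 4 has {red,blue,green,yellow,white}; column 5 has {red,green,yellow} — only black is left for (r4,c5).
row 6 has {red,blue,green,yellow,black}; column 4 has {red,blue,yellow,black} — only white is left for (r6,c4).
row 1 has {blue,yellow,black}; column 5 has {red,green,yellow,black} — only white is left for (r1,c5).
row 2 has {green,yellow,black}; column 5 has {red,green,yellow,black,white} — only blue is left for (r2,c5).
row 5 has {red,blue,yellow}; column 4 has {red,blue,yellow,black,white} — only green is left for (r5,c4).
row 1 has {blue,yellow,black,white}; column 1 has {blue,green,yellow} — only red is left for (r1,c1).
row 1 has {red,blue,yellow,black,white}; column 3 has {blue,yellow,black} — only green is left for (r1,c3).
row 2 has {blue,green,yellow,black}; column 1 has {red,blue,green,yellow} — only white is left for (r2,c1).
row 2 has {blue,green,yellow,black,white}; column 3 has {blue,green,yellow,black} — only red is left for (r2,c3).
row 5 has {red,blue,green,yellow}; column 1 has {red,blue,green,yellow,white} — only black is left for (r5,c1).
row 5 has {red,blue,green,yellow,black}; column 3 has {red,blue,green,yellow,black} — only white is left for (r5,c3).

red blue green yellow white black / white green red black blue yellow / blue white black red yellow green / green red yellow blue black white / black yellow white green red blue / yellow black blue white green red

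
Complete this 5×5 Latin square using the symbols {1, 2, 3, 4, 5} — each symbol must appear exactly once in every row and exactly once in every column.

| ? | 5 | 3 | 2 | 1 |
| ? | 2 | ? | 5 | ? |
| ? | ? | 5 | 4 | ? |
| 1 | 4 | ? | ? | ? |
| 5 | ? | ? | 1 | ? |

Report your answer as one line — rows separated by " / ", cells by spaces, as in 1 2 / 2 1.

4 5 3 2 1 / 3 2 1 5 4 / 2 1 5 4 3 / 1 4 2 3 5 / 5 3 4 1 2

row 1 has {1,2,3,5}; column 1 has {1,5} — only 4 is left for (r1,c1).
row 2 has {2,5}; column 1 has {1,4,5} — only 3 is left for (r2,c1).
row 2 has {2,3,5}; column 5 has {1} — only 4 is left for (r2,c5).
row 3 has {4,5}; column 1 has {1,3,4,5} — only 2 is left for (r3,c1).
row 3 has {2,4,5}; column 5 has {1,4} — only 3 is left for (r3,c5).
row 4 has {1,4}; column 3 has {3,5} — only 2 is left for (r4,c3).
row 4 has {1,2,4}; column 4 has {1,2,4,5} — only 3 is left for (r4,c4).
row 4 has {1,2,3,4}; column 5 has {1,3,4} — only 5 is left for (r4,c5).
row 5 has {1,5}; column 2 has {2,4,5} — only 3 is left for (r5,c2).
row 5 has {1,3,5}; column 3 has {2,3,5} — only 4 is left for (r5,c3).
row 5 has {1,3,4,5}; column 5 has {1,3,4,5} — only 2 is left for (r5,c5).
row 2 has {2,3,4,5}; column 3 has {2,3,4,5} — only 1 is left for (r2,c3).
row 3 has {2,3,4,5}; column 2 has {2,3,4,5} — only 1 is left for (r3,c2).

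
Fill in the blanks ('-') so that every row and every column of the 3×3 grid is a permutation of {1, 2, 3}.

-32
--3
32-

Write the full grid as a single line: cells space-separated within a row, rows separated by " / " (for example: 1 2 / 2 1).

Cell (r1,c1): row 1 has {2,3}; column 1 has {3} → 1.
Cell (r2,c1): row 2 has {3}; column 1 has {1,3} → 2.
Cell (r2,c2): row 2 has {2,3}; column 2 has {2,3} → 1.
Cell (r3,c3): row 3 has {2,3}; column 3 has {2,3} → 1.

1 3 2 / 2 1 3 / 3 2 1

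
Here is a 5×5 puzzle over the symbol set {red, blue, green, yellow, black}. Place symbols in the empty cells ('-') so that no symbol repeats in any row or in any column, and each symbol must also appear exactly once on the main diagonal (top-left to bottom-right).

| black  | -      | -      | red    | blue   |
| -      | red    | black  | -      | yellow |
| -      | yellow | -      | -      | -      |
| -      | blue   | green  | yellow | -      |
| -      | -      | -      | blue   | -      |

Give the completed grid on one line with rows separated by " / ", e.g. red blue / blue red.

black green yellow red blue / blue red black green yellow / green yellow blue black red / red blue green yellow black / yellow black red blue green

(r1,c2) = green
(r1,c3) = yellow
(r2,c4) = green
(r3,c3) = blue
(r3,c4) = black
(r4,c1) = red
(r4,c5) = black
(r5,c2) = black
(r5,c3) = red
(r5,c5) = green
(r2,c1) = blue
(r3,c1) = green
(r3,c5) = red
(r5,c1) = yellow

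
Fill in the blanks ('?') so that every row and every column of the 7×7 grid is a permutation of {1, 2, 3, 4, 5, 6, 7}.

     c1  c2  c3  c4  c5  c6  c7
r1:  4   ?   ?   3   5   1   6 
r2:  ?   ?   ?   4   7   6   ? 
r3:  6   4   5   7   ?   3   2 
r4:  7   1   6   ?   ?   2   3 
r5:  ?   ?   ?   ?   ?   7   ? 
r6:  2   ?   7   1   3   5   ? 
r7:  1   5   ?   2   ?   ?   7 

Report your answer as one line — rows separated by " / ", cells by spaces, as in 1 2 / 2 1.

4 7 2 3 5 1 6 / 3 2 1 4 7 6 5 / 6 4 5 7 1 3 2 / 7 1 6 5 4 2 3 / 5 3 4 6 2 7 1 / 2 6 7 1 3 5 4 / 1 5 3 2 6 4 7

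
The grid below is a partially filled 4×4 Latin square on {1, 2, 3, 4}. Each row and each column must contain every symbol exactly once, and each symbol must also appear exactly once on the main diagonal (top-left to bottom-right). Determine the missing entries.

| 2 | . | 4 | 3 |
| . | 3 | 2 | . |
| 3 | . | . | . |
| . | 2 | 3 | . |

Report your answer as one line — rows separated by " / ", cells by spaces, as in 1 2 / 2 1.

row 1 has {2,3,4}; column 2 has {2,3} — only 1 is left for (r1,c2).
row 3 has {3}; column 2 has {1,2,3} — only 4 is left for (r3,c2).
row 3 has {3,4}; column 3 has {2,3,4}; the diagonal has {2,3} — only 1 is left for (r3,c3).
row 3 has {1,3,4}; column 4 has {3} — only 2 is left for (r3,c4).
row 4 has {2,3}; column 4 has {2,3}; the diagonal has {1,2,3} — only 4 is left for (r4,c4).
row 2 has {2,3}; column 4 has {2,3,4} — only 1 is left for (r2,c4).
row 4 has {2,3,4}; column 1 has {2,3} — only 1 is left for (r4,c1).
row 2 has {1,2,3}; column 1 has {1,2,3} — only 4 is left for (r2,c1).

2 1 4 3 / 4 3 2 1 / 3 4 1 2 / 1 2 3 4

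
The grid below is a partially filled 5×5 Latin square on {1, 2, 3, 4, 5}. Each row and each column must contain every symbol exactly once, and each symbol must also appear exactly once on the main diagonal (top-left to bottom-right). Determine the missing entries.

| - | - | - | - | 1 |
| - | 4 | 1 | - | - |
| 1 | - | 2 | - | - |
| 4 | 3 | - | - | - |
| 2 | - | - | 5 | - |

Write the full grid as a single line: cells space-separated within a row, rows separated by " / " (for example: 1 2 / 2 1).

5 2 3 4 1 / 3 4 1 2 5 / 1 5 2 3 4 / 4 3 5 1 2 / 2 1 4 5 3

At row 3, column 2: row 3 has {1,2}; column 2 has {3,4}; that leaves 5.
At row 4, column 3: row 4 has {3,4}; column 3 has {1,2}; that leaves 5.
At row 4, column 4: row 4 has {3,4,5}; column 4 has {5}; the diagonal has {2,4}; that leaves 1.
At row 4, column 5: row 4 has {1,3,4,5}; column 5 has {1}; that leaves 2.
At row 5, column 2: row 5 has {2,5}; column 2 has {3,4,5}; that leaves 1.
At row 5, column 5: row 5 has {1,2,5}; column 5 has {1,2}; the diagonal has {1,2,4}; that leaves 3.
At row 1, column 1: row 1 has {1}; column 1 has {1,2,4}; the diagonal has {1,2,3,4}; that leaves 5.
At row 1, column 2: row 1 has {1,5}; column 2 has {1,3,4,5}; that leaves 2.
At row 2, column 1: row 2 has {1,4}; column 1 has {1,2,4,5}; that leaves 3.
At row 2, column 4: row 2 has {1,3,4}; column 4 has {1,5}; that leaves 2.
At row 2, column 5: row 2 has {1,2,3,4}; column 5 has {1,2,3}; that leaves 5.
At row 3, column 5: row 3 has {1,2,5}; column 5 has {1,2,3,5}; that leaves 4.
At row 5, column 3: row 5 has {1,2,3,5}; column 3 has {1,2,5}; that leaves 4.
At row 1, column 3: row 1 has {1,2,5}; column 3 has {1,2,4,5}; that leaves 3.
At row 1, column 4: row 1 has {1,2,3,5}; column 4 has {1,2,5}; that leaves 4.
At row 3, column 4: row 3 has {1,2,4,5}; column 4 has {1,2,4,5}; that leaves 3.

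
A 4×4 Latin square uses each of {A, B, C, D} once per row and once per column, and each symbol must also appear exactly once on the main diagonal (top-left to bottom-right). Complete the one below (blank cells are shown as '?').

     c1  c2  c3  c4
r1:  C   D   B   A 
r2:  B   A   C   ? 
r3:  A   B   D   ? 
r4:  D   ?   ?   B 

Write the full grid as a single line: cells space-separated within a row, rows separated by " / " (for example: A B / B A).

Cell (r2,c4): row 2 has {A,B,C}; column 4 has {A,B} → D.
Cell (r3,c4): row 3 has {A,B,D}; column 4 has {A,B,D} → C.
Cell (r4,c2): row 4 has {B,D}; column 2 has {A,B,D} → C.
Cell (r4,c3): row 4 has {B,C,D}; column 3 has {B,C,D} → A.

C D B A / B A C D / A B D C / D C A B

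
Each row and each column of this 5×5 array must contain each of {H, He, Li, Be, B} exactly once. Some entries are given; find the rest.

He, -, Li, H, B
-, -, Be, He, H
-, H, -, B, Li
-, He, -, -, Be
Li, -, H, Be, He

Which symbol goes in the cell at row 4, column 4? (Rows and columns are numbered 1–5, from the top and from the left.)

Li

(r1,c2) = Be
(r2,c1) = B
(r2,c2) = Li
(r3,c1) = Be
(r3,c3) = He
(r4,c1) = H
(r4,c3) = B
(r4,c4) = Li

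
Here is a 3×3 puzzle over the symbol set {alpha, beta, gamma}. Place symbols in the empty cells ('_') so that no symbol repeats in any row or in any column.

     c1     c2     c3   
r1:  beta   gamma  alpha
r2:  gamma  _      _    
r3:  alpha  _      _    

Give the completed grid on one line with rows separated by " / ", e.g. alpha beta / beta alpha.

(r2,c3) = beta
(r3,c2) = beta
(r3,c3) = gamma
(r2,c2) = alpha

beta gamma alpha / gamma alpha beta / alpha beta gamma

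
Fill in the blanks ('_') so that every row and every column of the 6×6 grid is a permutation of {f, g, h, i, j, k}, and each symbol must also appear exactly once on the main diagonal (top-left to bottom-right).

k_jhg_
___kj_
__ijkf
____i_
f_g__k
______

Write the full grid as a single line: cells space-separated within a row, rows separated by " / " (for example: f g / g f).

k f j h g i / i g f k j h / g h i j k f / j k h f i g / f j g i h k / h i k g f j

Cell (r1,c6): row 1 has {g,h,j,k}; column 6 has {f,k} → i.
Cell (r5,c4): row 5 has {f,g,k}; column 4 has {h,j,k} → i.
Cell (r5,c5): row 5 has {f,g,i,k}; column 5 has {g,i,j,k}; the diagonal has {i,k} → h.
Cell (r6,c5): row 6 is empty so far; column 5 has {g,h,i,j,k} → f.
Cell (r1,c2): row 1 has {g,h,i,j,k}; column 2 is empty so far → f.
Cell (r2,c2): row 2 has {j,k}; column 2 has {f}; the diagonal has {h,i,k} → g.
Cell (r2,c6): row 2 has {g,j,k}; column 6 has {f,i,k} → h.
Cell (r3,c2): row 3 has {f,i,j,k}; column 2 has {f,g} → h.
Cell (r4,c4): row 4 has {i}; column 4 has {h,i,j,k}; the diagonal has {g,h,i,k} → f.
Cell (r5,c2): row 5 has {f,g,h,i,k}; column 2 has {f,g,h} → j.
Cell (r6,c4): row 6 has {f}; column 4 has {f,h,i,j,k} → g.
Cell (r6,c6): row 6 has {f,g}; column 6 has {f,h,i,k}; the diagonal has {f,g,h,i,k} → j.
Cell (r2,c1): row 2 has {g,h,j,k}; column 1 has {f,k} → i.
Cell (r2,c3): row 2 has {g,h,i,j,k}; column 3 has {g,i,j} → f.
Cell (r3,c1): row 3 has {f,h,i,j,k}; column 1 has {f,i,k} → g.
Cell (r4,c2): row 4 has {f,i}; column 2 has {f,g,h,j} → k.
Cell (r4,c3): row 4 has {f,i,k}; column 3 has {f,g,i,j} → h.
Cell (r4,c6): row 4 has {f,h,i,k}; column 6 has {f,h,i,j,k} → g.
Cell (r6,c1): row 6 has {f,g,j}; column 1 has {f,g,i,k} → h.
Cell (r6,c2): row 6 has {f,g,h,j}; column 2 has {f,g,h,j,k} → i.
Cell (r6,c3): row 6 has {f,g,h,i,j}; column 3 has {f,g,h,i,j} → k.
Cell (r4,c1): row 4 has {f,g,h,i,k}; column 1 has {f,g,h,i,k} → j.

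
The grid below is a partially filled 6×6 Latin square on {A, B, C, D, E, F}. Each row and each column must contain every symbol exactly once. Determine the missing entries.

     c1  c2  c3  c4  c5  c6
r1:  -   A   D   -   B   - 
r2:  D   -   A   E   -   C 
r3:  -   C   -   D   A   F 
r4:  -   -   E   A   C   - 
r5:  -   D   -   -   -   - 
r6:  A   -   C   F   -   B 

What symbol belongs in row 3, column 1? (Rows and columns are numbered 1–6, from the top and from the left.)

E

At row 1, column 4: row 1 has {A,B,D}; column 4 has {A,D,E,F}; that leaves C.
At row 1, column 6: row 1 has {A,B,C,D}; column 6 has {B,C,F}; that leaves E.
At row 2, column 5: row 2 has {A,C,D,E}; column 5 has {A,B,C}; that leaves F.
At row 3, column 3: row 3 has {A,C,D,F}; column 3 has {A,C,D,E}; that leaves B.
At row 4, column 6: row 4 has {A,C,E}; column 6 has {B,C,E,F}; that leaves D.
At row 5, column 3: row 5 has {D}; column 3 has {A,B,C,D,E}; that leaves F.
At row 5, column 4: row 5 has {D,F}; column 4 has {A,C,D,E,F}; that leaves B.
At row 5, column 5: row 5 has {B,D,F}; column 5 has {A,B,C,F}; that leaves E.
At row 5, column 6: row 5 has {B,D,E,F}; column 6 has {B,C,D,E,F}; that leaves A.
At row 6, column 2: row 6 has {A,B,C,F}; column 2 has {A,C,D}; that leaves E.
At row 6, column 5: row 6 has {A,B,C,E,F}; column 5 has {A,B,C,E,F}; that leaves D.
At row 1, column 1: row 1 has {A,B,C,D,E}; column 1 has {A,D}; that leaves F.
At row 2, column 2: row 2 has {A,C,D,E,F}; column 2 has {A,C,D,E}; that leaves B.
At row 3, column 1: row 3 has {A,B,C,D,F}; column 1 has {A,D,F}; that leaves E.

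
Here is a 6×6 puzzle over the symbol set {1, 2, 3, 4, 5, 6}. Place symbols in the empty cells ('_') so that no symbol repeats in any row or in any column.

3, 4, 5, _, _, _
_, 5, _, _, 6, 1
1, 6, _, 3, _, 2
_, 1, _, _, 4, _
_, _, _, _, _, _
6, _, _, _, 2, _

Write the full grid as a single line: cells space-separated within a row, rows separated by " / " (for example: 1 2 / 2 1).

3 4 5 2 1 6 / 2 5 3 4 6 1 / 1 6 4 3 5 2 / 5 1 2 6 4 3 / 4 2 6 1 3 5 / 6 3 1 5 2 4

At row 1, column 5: row 1 has {3,4,5}; column 5 has {2,4,6}; that leaves 1.
At row 1, column 6: row 1 has {1,3,4,5}; column 6 has {1,2}; that leaves 6.
At row 3, column 3: row 3 has {1,2,3,6}; column 3 has {5}; that leaves 4.
At row 3, column 5: row 3 has {1,2,3,4,6}; column 5 has {1,2,4,6}; that leaves 5.
At row 5, column 5: row 5 is empty so far; column 5 has {1,2,4,5,6}; that leaves 3.
At row 6, column 2: row 6 has {2,6}; column 2 has {1,4,5,6}; that leaves 3.
At row 6, column 3: row 6 has {2,3,6}; column 3 has {4,5}; that leaves 1.
At row 1, column 4: row 1 has {1,3,4,5,6}; column 4 has {3}; that leaves 2.
At row 2, column 4: row 2 has {1,5,6}; column 4 has {2,3}; that leaves 4.
At row 5, column 2: row 5 has {3}; column 2 has {1,3,4,5,6}; that leaves 2.
At row 5, column 3: row 5 has {2,3}; column 3 has {1,4,5}; that leaves 6.
At row 6, column 4: row 6 has {1,2,3,6}; column 4 has {2,3,4}; that leaves 5.
At row 6, column 6: row 6 has {1,2,3,5,6}; column 6 has {1,2,6}; that leaves 4.
At row 2, column 1: row 2 has {1,4,5,6}; column 1 has {1,3,6}; that leaves 2.
At row 2, column 3: row 2 has {1,2,4,5,6}; column 3 has {1,4,5,6}; that leaves 3.
At row 4, column 1: row 4 has {1,4}; column 1 has {1,2,3,6}; that leaves 5.
At row 4, column 3: row 4 has {1,4,5}; column 3 has {1,3,4,5,6}; that leaves 2.
At row 4, column 4: row 4 has {1,2,4,5}; column 4 has {2,3,4,5}; that leaves 6.
At row 4, column 6: row 4 has {1,2,4,5,6}; column 6 has {1,2,4,6}; that leaves 3.
At row 5, column 1: row 5 has {2,3,6}; column 1 has {1,2,3,5,6}; that leaves 4.
At row 5, column 4: row 5 has {2,3,4,6}; column 4 has {2,3,4,5,6}; that leaves 1.
At row 5, column 6: row 5 has {1,2,3,4,6}; column 6 has {1,2,3,4,6}; that leaves 5.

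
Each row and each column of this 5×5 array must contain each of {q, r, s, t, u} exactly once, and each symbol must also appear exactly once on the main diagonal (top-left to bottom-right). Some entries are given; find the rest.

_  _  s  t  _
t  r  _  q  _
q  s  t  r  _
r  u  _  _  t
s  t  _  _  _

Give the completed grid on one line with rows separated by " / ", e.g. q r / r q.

u q s t r / t r u q s / q s t r u / r u q s t / s t r u q

(r1,c1) = u
(r1,c2) = q
(r1,c5) = r
(r2,c3) = u
(r2,c5) = s
(r3,c5) = u
(r4,c3) = q
(r4,c4) = s
(r5,c3) = r
(r5,c4) = u
(r5,c5) = q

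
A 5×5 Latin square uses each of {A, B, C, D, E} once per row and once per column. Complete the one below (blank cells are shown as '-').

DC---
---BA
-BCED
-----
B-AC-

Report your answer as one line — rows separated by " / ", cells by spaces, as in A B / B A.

D C E A B / C E D B A / A B C E D / E A B D C / B D A C E

(r1,c4) = A
(r3,c1) = A
(r4,c4) = D
(r5,c5) = E
(r1,c5) = B
(r4,c5) = C
(r5,c2) = D
(r1,c3) = E
(r2,c2) = E
(r2,c3) = D
(r4,c1) = E
(r4,c2) = A
(r4,c3) = B
(r2,c1) = C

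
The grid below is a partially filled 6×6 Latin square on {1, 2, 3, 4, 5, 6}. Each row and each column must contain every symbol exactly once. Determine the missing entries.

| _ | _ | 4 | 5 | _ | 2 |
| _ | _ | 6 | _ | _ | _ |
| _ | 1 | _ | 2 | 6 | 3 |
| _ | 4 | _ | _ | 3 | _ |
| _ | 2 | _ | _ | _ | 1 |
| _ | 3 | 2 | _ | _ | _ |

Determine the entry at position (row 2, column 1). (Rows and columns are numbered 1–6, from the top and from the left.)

1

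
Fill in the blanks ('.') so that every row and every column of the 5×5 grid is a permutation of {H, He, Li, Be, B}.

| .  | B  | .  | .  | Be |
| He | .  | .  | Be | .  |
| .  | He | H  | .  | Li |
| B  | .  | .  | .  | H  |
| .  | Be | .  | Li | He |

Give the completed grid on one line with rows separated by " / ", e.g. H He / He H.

Li B He H Be / He H Li Be B / Be He H B Li / B Li Be He H / H Be B Li He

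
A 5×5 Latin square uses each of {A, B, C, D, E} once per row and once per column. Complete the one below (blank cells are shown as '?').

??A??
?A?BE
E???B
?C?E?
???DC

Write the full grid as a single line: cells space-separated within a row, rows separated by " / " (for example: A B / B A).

(r1,c4) = C
(r1,c5) = D
(r3,c2) = D
(r3,c3) = C
(r3,c4) = A
(r4,c5) = A
(r1,c1) = B
(r1,c2) = E
(r2,c3) = D
(r4,c1) = D
(r4,c3) = B
(r5,c1) = A
(r5,c2) = B
(r5,c3) = E
(r2,c1) = C

B E A C D / C A D B E / E D C A B / D C B E A / A B E D C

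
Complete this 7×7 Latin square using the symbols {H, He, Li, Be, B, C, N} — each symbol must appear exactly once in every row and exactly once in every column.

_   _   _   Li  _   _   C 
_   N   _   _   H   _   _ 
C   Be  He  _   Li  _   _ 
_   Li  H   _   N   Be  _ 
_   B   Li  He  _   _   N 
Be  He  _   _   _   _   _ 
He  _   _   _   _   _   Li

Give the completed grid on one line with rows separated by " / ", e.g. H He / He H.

N H Be Li He B C / Li N C B H He Be / C Be He H Li N B / B Li H C N Be He / H B Li He Be C N / Be He B N C Li H / He C N Be B H Li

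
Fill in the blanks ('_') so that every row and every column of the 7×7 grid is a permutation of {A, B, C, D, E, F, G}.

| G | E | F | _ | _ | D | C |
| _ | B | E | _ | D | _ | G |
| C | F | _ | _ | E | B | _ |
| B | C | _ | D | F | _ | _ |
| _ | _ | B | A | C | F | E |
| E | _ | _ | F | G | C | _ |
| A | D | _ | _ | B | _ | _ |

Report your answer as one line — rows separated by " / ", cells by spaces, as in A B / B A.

G E F B A D C / F B E C D A G / C F A G E B D / B C G D F E A / D G B A C F E / E A D F G C B / A D C E B G F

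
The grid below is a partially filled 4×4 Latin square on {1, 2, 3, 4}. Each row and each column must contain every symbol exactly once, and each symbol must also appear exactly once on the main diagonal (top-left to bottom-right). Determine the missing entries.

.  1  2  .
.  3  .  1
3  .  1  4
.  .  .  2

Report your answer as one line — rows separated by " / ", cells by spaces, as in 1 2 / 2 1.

(r1,c1): row 1 has {1,2}; column 1 has {3}; the diagonal has {1,2,3}, so it must be 4.
(r1,c4): row 1 has {1,2,4}; column 4 has {1,2,4}, so it must be 3.
(r2,c1): row 2 has {1,3}; column 1 has {3,4}, so it must be 2.
(r2,c3): row 2 has {1,2,3}; column 3 has {1,2}, so it must be 4.
(r3,c2): row 3 has {1,3,4}; column 2 has {1,3}, so it must be 2.
(r4,c1): row 4 has {2}; column 1 has {2,3,4}, so it must be 1.
(r4,c2): row 4 has {1,2}; column 2 has {1,2,3}, so it must be 4.
(r4,c3): row 4 has {1,2,4}; column 3 has {1,2,4}, so it must be 3.

4 1 2 3 / 2 3 4 1 / 3 2 1 4 / 1 4 3 2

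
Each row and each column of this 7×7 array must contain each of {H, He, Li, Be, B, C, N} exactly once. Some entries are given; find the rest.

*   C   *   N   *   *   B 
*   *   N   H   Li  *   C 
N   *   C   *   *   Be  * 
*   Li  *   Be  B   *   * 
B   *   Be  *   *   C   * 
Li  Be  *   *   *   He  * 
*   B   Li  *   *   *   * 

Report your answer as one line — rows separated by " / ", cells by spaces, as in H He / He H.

He C H N Be Li B / Be He N H Li B C / N H C B He Be Li / C Li He Be B H N / B N Be Li H C He / Li Be B C N He H / H B Li He C N Be

(r2,c2) = He
(r2,c6) = B
(r3,c2) = H
(r3,c5) = He
(r3,c7) = Li
(r5,c2) = N
(r5,c5) = H
(r5,c7) = He
(r1,c5) = Be
(r2,c1) = Be
(r3,c4) = B
(r5,c4) = Li
(r6,c4) = C
(r6,c5) = N
(r6,c7) = H
(r7,c4) = He
(r7,c5) = C
(r4,c7) = N
(r6,c3) = B
(r7,c1) = H
(r7,c6) = N
(r7,c7) = Be
(r1,c1) = He
(r1,c3) = H
(r1,c6) = Li
(r4,c1) = C
(r4,c3) = He
(r4,c6) = H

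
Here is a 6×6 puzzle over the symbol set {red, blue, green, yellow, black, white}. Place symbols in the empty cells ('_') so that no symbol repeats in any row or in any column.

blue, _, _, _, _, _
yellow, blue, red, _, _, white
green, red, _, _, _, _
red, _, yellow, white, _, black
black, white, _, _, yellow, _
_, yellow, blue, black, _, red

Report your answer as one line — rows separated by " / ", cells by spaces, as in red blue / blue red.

(r2,c4) = green
(r2,c5) = black
(r4,c2) = green
(r4,c5) = blue
(r5,c3) = green
(r5,c6) = blue
(r6,c1) = white
(r6,c5) = green
(r1,c2) = black
(r1,c3) = white
(r1,c5) = red
(r3,c3) = black
(r3,c5) = white
(r3,c6) = yellow
(r5,c4) = red
(r1,c4) = yellow
(r1,c6) = green
(r3,c4) = blue

blue black white yellow red green / yellow blue red green black white / green red black blue white yellow / red green yellow white blue black / black white green red yellow blue / white yellow blue black green red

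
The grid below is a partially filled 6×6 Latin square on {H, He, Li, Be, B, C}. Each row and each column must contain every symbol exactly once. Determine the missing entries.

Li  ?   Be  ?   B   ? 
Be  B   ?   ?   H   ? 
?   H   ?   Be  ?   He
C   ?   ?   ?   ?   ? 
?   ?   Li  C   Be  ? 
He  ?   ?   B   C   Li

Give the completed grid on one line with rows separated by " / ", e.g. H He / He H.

Cell (r2,c6): row 2 has {H,Be,B}; column 6 has {He,Li} → C.
Cell (r3,c1): row 3 has {H,He,Be}; column 1 has {He,Li,Be,C} → B.
Cell (r3,c3): row 3 has {H,He,Be,B}; column 3 has {Li,Be} → C.
Cell (r3,c5): row 3 has {H,He,Be,B,C}; column 5 has {H,Be,B,C} → Li.
Cell (r4,c5): row 4 has {C}; column 5 has {H,Li,Be,B,C} → He.
Cell (r5,c1): row 5 has {Li,Be,C}; column 1 has {He,Li,Be,B,C} → H.
Cell (r5,c2): row 5 has {H,Li,Be,C}; column 2 has {H,B} → He.
Cell (r5,c6): row 5 has {H,He,Li,Be,C}; column 6 has {He,Li,C} → B.
Cell (r6,c2): row 6 has {He,Li,B,C}; column 2 has {H,He,B} → Be.
Cell (r6,c3): row 6 has {He,Li,Be,B,C}; column 3 has {Li,Be,C} → H.
Cell (r1,c2): row 1 has {Li,Be,B}; column 2 has {H,He,Be,B} → C.
Cell (r1,c6): row 1 has {Li,Be,B,C}; column 6 has {He,Li,B,C} → H.
Cell (r2,c3): row 2 has {H,Be,B,C}; column 3 has {H,Li,Be,C} → He.
Cell (r2,c4): row 2 has {H,He,Be,B,C}; column 4 has {Be,B,C} → Li.
Cell (r4,c2): row 4 has {He,C}; column 2 has {H,He,Be,B,C} → Li.
Cell (r4,c3): row 4 has {He,Li,C}; column 3 has {H,He,Li,Be,C} → B.
Cell (r4,c4): row 4 has {He,Li,B,C}; column 4 has {Li,Be,B,C} → H.
Cell (r4,c6): row 4 has {H,He,Li,B,C}; column 6 has {H,He,Li,B,C} → Be.
Cell (r1,c4): row 1 has {H,Li,Be,B,C}; column 4 has {H,Li,Be,B,C} → He.

Li C Be He B H / Be B He Li H C / B H C Be Li He / C Li B H He Be / H He Li C Be B / He Be H B C Li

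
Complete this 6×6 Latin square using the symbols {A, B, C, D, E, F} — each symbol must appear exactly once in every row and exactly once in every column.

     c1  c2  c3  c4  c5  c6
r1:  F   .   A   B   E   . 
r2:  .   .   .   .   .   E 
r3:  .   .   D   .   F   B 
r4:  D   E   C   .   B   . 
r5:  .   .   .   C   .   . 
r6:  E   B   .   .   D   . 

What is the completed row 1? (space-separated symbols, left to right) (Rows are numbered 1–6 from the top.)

F C A B E D

Cell (r5,c5): row 5 has {C}; column 5 has {B,D,E,F} → A.
Cell (r6,c3): row 6 has {B,D,E}; column 3 has {A,C,D} → F.
Cell (r6,c4): row 6 has {B,D,E,F}; column 4 has {B,C} → A.
Cell (r6,c6): row 6 has {A,B,D,E,F}; column 6 has {B,E} → C.
Cell (r1,c6): row 1 has {A,B,E,F}; column 6 has {B,C,E} → D.
Cell (r2,c3): row 2 has {E}; column 3 has {A,C,D,F} → B.
Cell (r2,c5): row 2 has {B,E}; column 5 has {A,B,D,E,F} → C.
Cell (r3,c4): row 3 has {B,D,F}; column 4 has {A,B,C} → E.
Cell (r4,c4): row 4 has {B,C,D,E}; column 4 has {A,B,C,E} → F.
Cell (r4,c6): row 4 has {B,C,D,E,F}; column 6 has {B,C,D,E} → A.
Cell (r5,c1): row 5 has {A,C}; column 1 has {D,E,F} → B.
Cell (r5,c3): row 5 has {A,B,C}; column 3 has {A,B,C,D,F} → E.
Cell (r5,c6): row 5 has {A,B,C,E}; column 6 has {A,B,C,D,E} → F.
Cell (r1,c2): row 1 has {A,B,D,E,F}; column 2 has {B,E} → C.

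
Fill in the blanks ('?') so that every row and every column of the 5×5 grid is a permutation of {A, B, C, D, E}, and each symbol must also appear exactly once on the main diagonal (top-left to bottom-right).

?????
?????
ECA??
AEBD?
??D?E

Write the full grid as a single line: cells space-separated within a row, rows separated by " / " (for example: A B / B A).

(r2,c2) = B
(r3,c4) = B
(r3,c5) = D
(r4,c5) = C
(r5,c2) = A
(r5,c4) = C
(r1,c1) = C
(r1,c2) = D
(r1,c3) = E
(r1,c4) = A
(r1,c5) = B
(r2,c1) = D
(r2,c3) = C
(r2,c4) = E
(r2,c5) = A
(r5,c1) = B

C D E A B / D B C E A / E C A B D / A E B D C / B A D C E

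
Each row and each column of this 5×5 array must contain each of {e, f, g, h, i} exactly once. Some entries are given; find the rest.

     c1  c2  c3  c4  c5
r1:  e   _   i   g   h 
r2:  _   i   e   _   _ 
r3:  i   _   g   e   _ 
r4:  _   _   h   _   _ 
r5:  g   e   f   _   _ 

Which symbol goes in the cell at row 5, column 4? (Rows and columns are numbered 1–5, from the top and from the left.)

h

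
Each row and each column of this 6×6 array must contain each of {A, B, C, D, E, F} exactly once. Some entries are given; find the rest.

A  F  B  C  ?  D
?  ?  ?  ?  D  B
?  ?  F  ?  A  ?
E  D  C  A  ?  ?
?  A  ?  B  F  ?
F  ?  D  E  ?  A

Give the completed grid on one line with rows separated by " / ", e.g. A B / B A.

At row 1, column 5: row 1 has {A,B,C,D,F}; column 5 has {A,D,F}; that leaves E.
At row 2, column 1: row 2 has {B,D}; column 1 has {A,E,F}; that leaves C.
At row 2, column 2: row 2 has {B,C,D}; column 2 has {A,D,F}; that leaves E.
At row 2, column 3: row 2 has {B,C,D,E}; column 3 has {B,C,D,F}; that leaves A.
At row 2, column 4: row 2 has {A,B,C,D,E}; column 4 has {A,B,C,E}; that leaves F.
At row 3, column 4: row 3 has {A,F}; column 4 has {A,B,C,E,F}; that leaves D.
At row 4, column 5: row 4 has {A,C,D,E}; column 5 has {A,D,E,F}; that leaves B.
At row 4, column 6: row 4 has {A,B,C,D,E}; column 6 has {A,B,D}; that leaves F.
At row 5, column 1: row 5 has {A,B,F}; column 1 has {A,C,E,F}; that leaves D.
At row 5, column 3: row 5 has {A,B,D,F}; column 3 has {A,B,C,D,F}; that leaves E.
At row 5, column 6: row 5 has {A,B,D,E,F}; column 6 has {A,B,D,F}; that leaves C.
At row 6, column 5: row 6 has {A,D,E,F}; column 5 has {A,B,D,E,F}; that leaves C.
At row 3, column 1: row 3 has {A,D,F}; column 1 has {A,C,D,E,F}; that leaves B.
At row 3, column 2: row 3 has {A,B,D,F}; column 2 has {A,D,E,F}; that leaves C.
At row 3, column 6: row 3 has {A,B,C,D,F}; column 6 has {A,B,C,D,F}; that leaves E.
At row 6, column 2: row 6 has {A,C,D,E,F}; column 2 has {A,C,D,E,F}; that leaves B.

A F B C E D / C E A F D B / B C F D A E / E D C A B F / D A E B F C / F B D E C A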